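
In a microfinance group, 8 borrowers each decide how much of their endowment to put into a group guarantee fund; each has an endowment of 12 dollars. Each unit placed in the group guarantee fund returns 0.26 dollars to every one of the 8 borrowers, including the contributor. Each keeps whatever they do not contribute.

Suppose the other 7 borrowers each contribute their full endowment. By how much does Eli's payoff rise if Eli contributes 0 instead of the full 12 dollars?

Switching from a contribution of 12 to 0 lets Eli keep an extra 12 dollars, but lowers the group guarantee fund by 12, which costs Eli their own share of that drop: 0.26 × 12 = 3.12.
Net gain = 12 − 3.12 = 8.88. The private return per contributed unit (0.26) is below 1, so free-riding is indeed the best response regardless of what the others do.

8.88 dollars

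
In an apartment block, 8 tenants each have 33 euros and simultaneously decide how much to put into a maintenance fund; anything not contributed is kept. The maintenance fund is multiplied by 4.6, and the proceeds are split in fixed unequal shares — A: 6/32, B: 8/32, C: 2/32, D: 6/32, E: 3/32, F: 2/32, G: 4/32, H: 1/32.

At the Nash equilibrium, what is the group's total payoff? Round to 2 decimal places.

A player with share s gets back 4.6·s per unit contributed, so full contribution is dominant for anyone with s > 1/4.6 = 0.2174 and zero contribution is dominant for anyone below.
B alone (share 8/32) is above the threshold, contributing 33; the remaining 7 contribute 0. Total contributed: 33.
The maintenance fund pays out 4.6 × 33 = 151.80 in total (split across the unequal shares, but the aggregate is all that matters for the group sum).
The 7 free-riders keep 33 each, adding 231. Group total = 231 + 151.80 = 382.80.

382.80 euros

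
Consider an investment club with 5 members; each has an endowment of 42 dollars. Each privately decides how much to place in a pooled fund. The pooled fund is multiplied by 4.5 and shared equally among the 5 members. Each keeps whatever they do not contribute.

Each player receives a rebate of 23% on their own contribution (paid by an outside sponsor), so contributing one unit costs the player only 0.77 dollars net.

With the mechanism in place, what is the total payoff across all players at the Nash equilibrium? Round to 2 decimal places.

The effective private return per unit is now (4.5/5) / 0.77 = 1.1688 > 1, so every player's dominant strategy flips to full contribution.
At the Nash equilibrium everyone contributes 42. Group total payoff = 5 × (42 × 0.23 + 4.5 × 42) = 993.30.

993.30 dollars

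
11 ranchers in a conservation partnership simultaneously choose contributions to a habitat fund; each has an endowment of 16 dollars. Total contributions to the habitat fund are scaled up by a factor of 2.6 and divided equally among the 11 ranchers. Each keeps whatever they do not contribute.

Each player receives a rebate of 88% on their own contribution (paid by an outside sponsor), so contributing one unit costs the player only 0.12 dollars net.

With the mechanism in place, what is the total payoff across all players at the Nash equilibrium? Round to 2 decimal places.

612.48 dollars

Under the mechanism each unit contributed yields (2.6/11) / 0.12 = 1.9697 back to its contributor per unit of net cost, which exceeds 1, making full contribution the dominant choice for everyone.
So the Nash equilibrium is full contribution by all 11; the group earns 11 × (16 × 0.88 + 2.6 × 16) = 612.48.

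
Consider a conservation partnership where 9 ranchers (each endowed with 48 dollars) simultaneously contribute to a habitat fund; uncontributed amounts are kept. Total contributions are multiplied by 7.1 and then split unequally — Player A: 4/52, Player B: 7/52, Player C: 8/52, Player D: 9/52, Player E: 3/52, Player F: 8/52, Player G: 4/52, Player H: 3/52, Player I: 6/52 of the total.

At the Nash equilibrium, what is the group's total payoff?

Each unit j contributes comes back to j as 7.1 × (j's share), so j prefers to contribute only if that share exceeds 1/7.1 = 0.1408; otherwise keeping the unit dominates.
Player C, Player D and Player F clear that bar, contributing 48 each; the remaining 6 contribute 0. Total contributed: 144.
The habitat fund pays out 7.1 × 144 = 1022.40 in total (split across the unequal shares, but the aggregate is all that matters for the group sum).
The 6 free-riders keep 48 each, adding 288. Group total = 288 + 1022.40 = 1310.40.

1310.40 dollars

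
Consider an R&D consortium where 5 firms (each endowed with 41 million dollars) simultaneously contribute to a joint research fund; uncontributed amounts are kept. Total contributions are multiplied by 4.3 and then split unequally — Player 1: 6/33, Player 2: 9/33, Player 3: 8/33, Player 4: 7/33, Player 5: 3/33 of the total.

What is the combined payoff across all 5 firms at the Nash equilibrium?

475.60 million dollars

Each unit j contributes comes back to j as 4.3 × (j's share), so j prefers to contribute only if that share exceeds 1/4.3 = 0.2326; otherwise keeping the unit dominates.
Player 2 and Player 3 clear that bar, contributing 41 each; the remaining 3 contribute 0. Total contributed: 82.
The joint research fund pays out 4.3 × 82 = 352.60 in total (split across the unequal shares, but the aggregate is all that matters for the group sum).
The 3 free-riders keep 41 each, adding 123. Group total = 123 + 352.60 = 475.60.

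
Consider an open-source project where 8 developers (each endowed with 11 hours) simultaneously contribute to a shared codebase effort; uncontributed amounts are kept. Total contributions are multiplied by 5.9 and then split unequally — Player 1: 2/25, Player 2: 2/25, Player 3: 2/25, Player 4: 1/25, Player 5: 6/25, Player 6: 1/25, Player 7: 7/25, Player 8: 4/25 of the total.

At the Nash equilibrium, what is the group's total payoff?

195.80 hours

Player j's private return per contributed unit is 5.9 × (j's share). Contributing is weakly dominant for j when that share is at least 1/5.9 = 0.1695, and contributing 0 is dominant otherwise.
Player 5 and Player 7 clear that bar, contributing 11 each; the remaining 6 contribute 0. Total contributed: 22.
The shared codebase effort pays out 5.9 × 22 = 129.80 in total (split across the unequal shares, but the aggregate is all that matters for the group sum).
The 6 free-riders keep 11 each, adding 66. Group total = 66 + 129.80 = 195.80.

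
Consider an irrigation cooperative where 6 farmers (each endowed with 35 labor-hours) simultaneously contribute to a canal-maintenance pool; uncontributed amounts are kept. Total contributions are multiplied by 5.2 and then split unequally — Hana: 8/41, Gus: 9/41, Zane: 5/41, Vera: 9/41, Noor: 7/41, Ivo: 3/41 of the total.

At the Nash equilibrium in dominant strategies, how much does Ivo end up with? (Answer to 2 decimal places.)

74.95 labor-hours

For player j, contributing a unit is worthwhile iff 5.2 × (j's share) ≥ 1, i.e. iff j's share is at least 0.1923.
Hana, Gus and Vera are above the threshold, contributing 35 each; the remaining 3 contribute 0. Total contributed: 105.
Ivo keeps 35 and receives 5.2 × 105 × 3/41 = 39.95 from the canal-maintenance pool, for a payoff of 74.95.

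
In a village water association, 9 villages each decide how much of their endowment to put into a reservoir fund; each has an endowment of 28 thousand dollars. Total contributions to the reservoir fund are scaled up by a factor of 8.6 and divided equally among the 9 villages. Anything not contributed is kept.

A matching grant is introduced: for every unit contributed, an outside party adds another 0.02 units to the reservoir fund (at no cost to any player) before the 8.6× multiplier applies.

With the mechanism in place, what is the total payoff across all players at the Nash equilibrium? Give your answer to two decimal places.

The effective private return is 8.6 × 1.02 / 9 = 0.9747, which is still under 1, so the mechanism doesn't change anyone's dominant strategy: zero contribution.
Everyone keeps their endowment and the group total is 9 × 28 = 252.

252.00 thousand dollars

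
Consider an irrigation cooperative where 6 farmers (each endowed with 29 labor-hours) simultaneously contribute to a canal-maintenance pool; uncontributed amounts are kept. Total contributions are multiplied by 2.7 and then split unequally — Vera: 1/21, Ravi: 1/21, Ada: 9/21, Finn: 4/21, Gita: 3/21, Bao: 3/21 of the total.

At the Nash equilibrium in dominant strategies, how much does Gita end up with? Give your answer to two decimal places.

Each unit j contributes comes back to j as 2.7 × (j's share), so j prefers to contribute only if that share exceeds 1/2.7 = 0.3704; otherwise keeping the unit dominates.
Only Ada (9/21) clears that bar, contributing 29; the remaining 5 contribute 0. Total contributed: 29.
Gita keeps 29 and receives 2.7 × 29 × 3/21 = 11.19 from the canal-maintenance pool, for a payoff of 40.19.

40.19 labor-hours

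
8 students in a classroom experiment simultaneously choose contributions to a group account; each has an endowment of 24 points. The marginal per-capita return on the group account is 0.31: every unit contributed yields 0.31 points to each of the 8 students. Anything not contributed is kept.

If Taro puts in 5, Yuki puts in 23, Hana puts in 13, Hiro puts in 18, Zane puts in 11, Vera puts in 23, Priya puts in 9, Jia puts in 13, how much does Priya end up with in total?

50.65 points

Total contributed: 5 + 23 + 13 + 18 + 11 + 23 + 9 + 13 = 115.
Each receives 0.31 × 115 = 35.65 from the group account.
Priya keeps 24 − 9 = 15, so Priya's payoff is 15 + 35.65 = 50.65.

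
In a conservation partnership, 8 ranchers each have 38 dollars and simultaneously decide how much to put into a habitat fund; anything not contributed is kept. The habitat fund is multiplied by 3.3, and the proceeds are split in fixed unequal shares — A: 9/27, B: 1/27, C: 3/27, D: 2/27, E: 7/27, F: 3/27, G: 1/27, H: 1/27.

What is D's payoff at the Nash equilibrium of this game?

47.29 dollars

Each unit j contributes comes back to j as 3.3 × (j's share), so j prefers to contribute only if that share exceeds 1/3.3 = 0.3030; otherwise keeping the unit dominates.
Only A (9/27) clears that bar, contributing 38; the remaining 7 contribute 0. Total contributed: 38.
D keeps 38 and receives 3.3 × 38 × 2/27 = 9.29 from the habitat fund, for a payoff of 47.29.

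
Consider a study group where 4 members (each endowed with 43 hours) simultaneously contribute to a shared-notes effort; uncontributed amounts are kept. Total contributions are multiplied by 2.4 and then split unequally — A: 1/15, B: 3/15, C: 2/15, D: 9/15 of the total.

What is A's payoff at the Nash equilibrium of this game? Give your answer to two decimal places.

Each unit j contributes comes back to j as 2.4 × (j's share), so j prefers to contribute only if that share exceeds 1/2.4 = 0.4167; otherwise keeping the unit dominates.
Only D (9/15) clears that bar, contributing 43; the remaining 3 contribute 0. Total contributed: 43.
A keeps 43 and receives 2.4 × 43 × 1/15 = 6.88 from the shared-notes effort, for a payoff of 49.88.

49.88 hours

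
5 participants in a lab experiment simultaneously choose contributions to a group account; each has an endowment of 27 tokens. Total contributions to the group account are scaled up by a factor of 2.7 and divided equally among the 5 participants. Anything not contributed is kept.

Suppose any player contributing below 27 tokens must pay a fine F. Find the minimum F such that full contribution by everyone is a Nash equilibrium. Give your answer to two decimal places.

12.42 tokens

Given the others contribute fully, the best deviation is to contribute 0 (any partial contribution still incurs the fine and gives up units whose private return 0.5400 is below 1).
Deviating from 27 to 0 saves 27 tokens but forfeits the deviator's share of the drop in the group account: 2.7/5 × 27 = 14.58.
So the deviation gain is 27 − 14.58 = 12.42, and the fine must be at least 12.42 tokens to wipe it out.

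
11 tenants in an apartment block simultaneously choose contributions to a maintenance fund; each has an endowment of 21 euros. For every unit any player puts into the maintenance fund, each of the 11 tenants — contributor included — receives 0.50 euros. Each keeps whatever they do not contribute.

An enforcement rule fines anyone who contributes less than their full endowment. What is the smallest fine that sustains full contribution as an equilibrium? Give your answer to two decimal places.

Given the others contribute fully, the best deviation is to contribute 0 (any partial contribution still incurs the fine and gives up units whose private return 0.50 is below 1).
Deviating from 21 to 0 saves 21 euros but forfeits the deviator's share of the drop in the maintenance fund: 0.50 × 21 = 10.50.
So the deviation gain is 21 − 10.50 = 10.50, and the fine must be at least 10.50 euros to wipe it out.

10.50 euros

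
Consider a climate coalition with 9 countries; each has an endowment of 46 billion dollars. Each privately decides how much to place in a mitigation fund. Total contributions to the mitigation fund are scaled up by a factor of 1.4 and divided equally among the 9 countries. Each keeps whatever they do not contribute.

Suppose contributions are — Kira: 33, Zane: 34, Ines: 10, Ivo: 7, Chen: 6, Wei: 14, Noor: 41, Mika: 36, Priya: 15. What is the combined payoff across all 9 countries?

492.40 billion dollars

Total contributed: 33 + 34 + 10 + 7 + 6 + 14 + 41 + 36 + 15 = 196; total kept: 9 × 46 − 196 = 218.
The mitigation fund pays out 1.4 × 196 = 274.40 in aggregate.
Group total = 218 + 274.40 = 492.40.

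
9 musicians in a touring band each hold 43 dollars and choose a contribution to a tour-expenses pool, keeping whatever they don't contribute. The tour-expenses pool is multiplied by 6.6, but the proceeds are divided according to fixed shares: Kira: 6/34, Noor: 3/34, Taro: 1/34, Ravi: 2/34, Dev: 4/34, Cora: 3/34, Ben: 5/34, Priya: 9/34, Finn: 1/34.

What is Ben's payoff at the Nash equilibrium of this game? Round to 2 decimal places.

126.47 dollars

A player with share s gets back 6.6·s per unit contributed, so full contribution is dominant for anyone with s > 1/6.6 = 0.1515 and zero contribution is dominant for anyone below.
Kira and Priya are above the threshold, contributing 43 each; the remaining 7 contribute 0. Total contributed: 86.
Ben keeps 43 and receives 6.6 × 86 × 5/34 = 83.47 from the tour-expenses pool, for a payoff of 126.47.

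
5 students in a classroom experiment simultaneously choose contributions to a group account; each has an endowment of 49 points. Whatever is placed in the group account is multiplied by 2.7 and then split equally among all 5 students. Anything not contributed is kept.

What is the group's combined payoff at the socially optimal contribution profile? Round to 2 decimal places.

661.50 points

Each contributed unit returns 2.700 to the group as a whole (0.5400 to each of 5 players), which exceeds 1, so the social optimum is full contribution: group total = 2.700 × 245 = 661.50.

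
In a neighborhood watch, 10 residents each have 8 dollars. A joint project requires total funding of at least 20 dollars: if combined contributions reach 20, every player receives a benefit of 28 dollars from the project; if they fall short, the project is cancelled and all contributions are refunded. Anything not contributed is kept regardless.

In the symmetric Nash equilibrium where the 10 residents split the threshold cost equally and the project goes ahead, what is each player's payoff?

34 dollars

Equal share of the threshold: 20/10 = 2.
At this profile no one gains by cutting their contribution: any cut drops the total below 20, the project is cancelled, contributions are refunded, and the deviator ends with 8, which is less than 8 − 2 + 28 = 34. Contributing more than 2 just wastes the excess. So contributing exactly 2 is a best response.
Each player's payoff: 8 − 2 + 28 = 34.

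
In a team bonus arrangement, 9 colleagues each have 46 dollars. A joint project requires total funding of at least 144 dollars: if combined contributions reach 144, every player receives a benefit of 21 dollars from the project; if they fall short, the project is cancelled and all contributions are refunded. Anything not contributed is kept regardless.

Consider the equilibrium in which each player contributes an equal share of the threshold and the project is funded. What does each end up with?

Equal share of the threshold: 144/9 = 16.
At this profile no one gains by cutting their contribution: any cut drops the total below 144, the project is cancelled, contributions are refunded, and the deviator ends with 46, which is less than 46 − 16 + 21 = 51. Contributing more than 16 just wastes the excess. So contributing exactly 16 is a best response.
Each player's payoff: 46 − 16 + 21 = 51.

51 dollars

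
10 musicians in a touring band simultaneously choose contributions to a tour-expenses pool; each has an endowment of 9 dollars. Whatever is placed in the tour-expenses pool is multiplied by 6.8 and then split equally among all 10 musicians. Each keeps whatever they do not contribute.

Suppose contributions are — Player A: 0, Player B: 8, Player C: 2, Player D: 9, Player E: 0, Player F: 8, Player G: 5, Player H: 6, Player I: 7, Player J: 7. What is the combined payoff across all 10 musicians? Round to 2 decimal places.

391.60 dollars

Total contributed: 0 + 8 + 2 + 9 + 0 + 8 + 5 + 6 + 7 + 7 = 52; total kept: 10 × 9 − 52 = 38.
The tour-expenses pool pays out 6.8 × 52 = 353.60 in aggregate.
Group total = 38 + 353.60 = 391.60.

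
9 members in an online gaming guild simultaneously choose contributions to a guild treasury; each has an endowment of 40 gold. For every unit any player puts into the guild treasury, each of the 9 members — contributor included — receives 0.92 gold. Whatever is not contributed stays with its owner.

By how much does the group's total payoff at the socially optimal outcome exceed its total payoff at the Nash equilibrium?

2620.80 gold

The private return per contributed unit is 0.92 < 1, so contributing 0 is dominant for every player. At the Nash equilibrium everyone keeps their 40, and the group total is 9 × 40 = 360.
Each contributed unit returns 8.280 to the group as a whole (0.92 to each of 9 players), which exceeds 1, so the social optimum is full contribution: group total = 8.280 × 360 = 2980.80.
Efficiency loss = 2980.80 − 360 = 2620.80.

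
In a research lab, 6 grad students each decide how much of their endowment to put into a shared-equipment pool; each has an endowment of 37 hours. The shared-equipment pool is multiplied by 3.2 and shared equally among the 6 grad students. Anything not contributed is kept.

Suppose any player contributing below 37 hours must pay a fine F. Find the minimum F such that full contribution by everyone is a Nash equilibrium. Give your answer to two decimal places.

Given the others contribute fully, the best deviation is to contribute 0 (any partial contribution still incurs the fine and gives up units whose private return 0.5333 is below 1).
Deviating from 37 to 0 saves 37 hours but forfeits the deviator's share of the drop in the shared-equipment pool: 3.2/6 × 37 = 19.73.
So the deviation gain is 37 − 19.73 = 17.27, and the fine must be at least 17.27 hours to wipe it out.

17.27 hours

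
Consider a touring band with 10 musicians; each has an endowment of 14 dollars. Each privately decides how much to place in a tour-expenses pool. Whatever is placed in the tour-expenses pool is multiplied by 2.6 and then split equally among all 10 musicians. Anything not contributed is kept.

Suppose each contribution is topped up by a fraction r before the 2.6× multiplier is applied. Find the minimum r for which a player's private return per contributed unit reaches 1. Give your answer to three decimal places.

2.846

With matching at rate r, one contributed unit becomes (1 + r) in the tour-expenses pool and returns 2.6 × (1 + r) / 10 to the contributor.
Setting this equal to 1: 1 + r = 10/2.6 = 3.8462.
So the minimum matching rate is r = 3.8462 − 1 = 2.846.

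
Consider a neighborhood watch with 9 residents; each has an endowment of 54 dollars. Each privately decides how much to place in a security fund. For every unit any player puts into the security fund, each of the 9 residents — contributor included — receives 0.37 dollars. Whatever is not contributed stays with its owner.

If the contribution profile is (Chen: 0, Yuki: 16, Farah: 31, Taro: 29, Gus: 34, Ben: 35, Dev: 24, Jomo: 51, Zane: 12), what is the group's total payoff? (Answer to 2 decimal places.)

Total contributed: 0 + 16 + 31 + 29 + 34 + 35 + 24 + 51 + 12 = 232; total kept: 9 × 54 − 232 = 254.
The security fund pays out 0.37 × 9 × 232 = 772.56 in aggregate.
Group total = 254 + 772.56 = 1026.56.

1026.56 dollars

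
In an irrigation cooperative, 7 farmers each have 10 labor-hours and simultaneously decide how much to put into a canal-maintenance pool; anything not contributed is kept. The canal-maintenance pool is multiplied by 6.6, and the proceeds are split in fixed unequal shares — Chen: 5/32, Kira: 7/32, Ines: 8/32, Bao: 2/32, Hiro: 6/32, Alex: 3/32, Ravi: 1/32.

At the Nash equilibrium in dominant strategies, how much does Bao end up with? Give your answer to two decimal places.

26.50 labor-hours

A player with share s gets back 6.6·s per unit contributed, so full contribution is dominant for anyone with s > 1/6.6 = 0.1515 and zero contribution is dominant for anyone below.
The shares above 0.1515 belong to Chen, Kira, Ines and Hiro, contributing 10 each; the remaining 3 contribute 0. Total contributed: 40.
Bao keeps 10 and receives 6.6 × 40 × 2/32 = 16.50 from the canal-maintenance pool, for a payoff of 26.50.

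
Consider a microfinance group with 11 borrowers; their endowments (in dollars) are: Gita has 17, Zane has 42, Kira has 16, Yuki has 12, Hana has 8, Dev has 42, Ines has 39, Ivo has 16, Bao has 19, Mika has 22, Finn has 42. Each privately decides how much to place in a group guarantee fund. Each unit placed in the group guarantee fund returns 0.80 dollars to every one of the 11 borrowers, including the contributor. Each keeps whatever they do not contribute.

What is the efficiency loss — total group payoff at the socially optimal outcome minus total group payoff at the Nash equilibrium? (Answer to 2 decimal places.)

2145.00 dollars

The private return per contributed unit is 0.80 < 1 for everyone, so the Nash equilibrium is zero contribution and the group total is Σ E_j = 17 + 42 + 16 + 12 + 8 + 42 + 39 + 16 + 19 + 22 + 42 = 275.
Each contributed unit returns 8.800 to the group, so the social optimum is full contribution by everyone: group total = 8.800 × 275 = 2420.00.
Efficiency loss = (8.800 − 1) × 275 = 2145.00.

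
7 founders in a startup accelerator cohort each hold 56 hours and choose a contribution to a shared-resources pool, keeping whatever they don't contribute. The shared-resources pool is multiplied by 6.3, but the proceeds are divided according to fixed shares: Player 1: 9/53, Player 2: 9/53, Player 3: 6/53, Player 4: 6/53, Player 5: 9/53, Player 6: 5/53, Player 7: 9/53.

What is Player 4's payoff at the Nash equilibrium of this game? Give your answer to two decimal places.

215.76 hours

Player j's private return per contributed unit is 6.3 × (j's share). Contributing is weakly dominant for j when that share is at least 1/6.3 = 0.1587, and contributing 0 is dominant otherwise.
The shares above 0.1587 belong to Player 1, Player 2, Player 5 and Player 7, contributing 56 each; the remaining 3 contribute 0. Total contributed: 224.
Player 4 keeps 56 and receives 6.3 × 224 × 6/53 = 159.76 from the shared-resources pool, for a payoff of 215.76.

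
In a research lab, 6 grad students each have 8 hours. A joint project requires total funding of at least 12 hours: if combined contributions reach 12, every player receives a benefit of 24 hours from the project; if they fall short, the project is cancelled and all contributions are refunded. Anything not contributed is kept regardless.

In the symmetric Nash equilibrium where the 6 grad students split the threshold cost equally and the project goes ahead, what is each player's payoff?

Equal share of the threshold: 12/6 = 2.
At this profile no one gains by cutting their contribution: any cut drops the total below 12, the project is cancelled, contributions are refunded, and the deviator ends with 8, which is less than 8 − 2 + 24 = 30. Contributing more than 2 just wastes the excess. So contributing exactly 2 is a best response.
Each player's payoff: 8 − 2 + 24 = 30.

30 hours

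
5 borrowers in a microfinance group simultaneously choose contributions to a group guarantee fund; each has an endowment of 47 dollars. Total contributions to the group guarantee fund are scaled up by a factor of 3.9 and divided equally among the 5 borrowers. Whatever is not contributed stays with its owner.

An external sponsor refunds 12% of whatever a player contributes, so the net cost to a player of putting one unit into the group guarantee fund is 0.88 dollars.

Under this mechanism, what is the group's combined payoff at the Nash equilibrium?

Even with the mechanism, each unit contributed returns only (3.9/5) / 0.88 = 0.8864 per unit of net cost, so contributing nothing is still dominant.
At the Nash equilibrium no one contributes; group total payoff = 5 × 47 = 235.

235.00 dollars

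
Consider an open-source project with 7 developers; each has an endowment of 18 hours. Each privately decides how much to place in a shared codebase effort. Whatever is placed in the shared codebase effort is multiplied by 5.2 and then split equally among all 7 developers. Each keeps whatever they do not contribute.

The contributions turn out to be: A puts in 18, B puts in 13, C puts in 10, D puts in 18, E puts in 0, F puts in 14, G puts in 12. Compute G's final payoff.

69.14 hours

Total contributed: 18 + 13 + 10 + 18 + 0 + 14 + 12 = 85.
Each receives 5.2 × 85 / 7 = 63.14 from the shared codebase effort.
G keeps 18 − 12 = 6, so G's payoff is 6 + 63.14 = 69.14.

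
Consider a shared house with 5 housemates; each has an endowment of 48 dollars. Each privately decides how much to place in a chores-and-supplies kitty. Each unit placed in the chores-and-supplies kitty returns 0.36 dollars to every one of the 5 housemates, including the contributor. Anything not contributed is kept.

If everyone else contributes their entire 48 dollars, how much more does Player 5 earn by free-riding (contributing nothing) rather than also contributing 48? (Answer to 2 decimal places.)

30.72 dollars

Switching from a contribution of 48 to 0 lets Player 5 keep an extra 48 dollars, but lowers the chores-and-supplies kitty by 48, which costs Player 5 their own share of that drop: 0.36 × 48 = 17.28.
Net gain = 48 − 17.28 = 30.72. The private return per contributed unit (0.36) is below 1, so free-riding is indeed the best response regardless of what the others do.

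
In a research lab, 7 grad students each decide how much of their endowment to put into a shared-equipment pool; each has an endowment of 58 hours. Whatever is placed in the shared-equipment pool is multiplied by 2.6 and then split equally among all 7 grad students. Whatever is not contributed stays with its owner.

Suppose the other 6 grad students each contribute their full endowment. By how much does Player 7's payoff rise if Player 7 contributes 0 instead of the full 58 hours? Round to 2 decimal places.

36.46 hours

Switching from a contribution of 58 to 0 lets Player 7 keep an extra 58 hours, but lowers the shared-equipment pool by 58, which costs Player 7 their own share of that drop: 2.6/7 × 58 = 21.54.
Net gain = 58 − 21.54 = 36.46. The private return per contributed unit (0.3714) is below 1, so free-riding is indeed the best response regardless of what the others do.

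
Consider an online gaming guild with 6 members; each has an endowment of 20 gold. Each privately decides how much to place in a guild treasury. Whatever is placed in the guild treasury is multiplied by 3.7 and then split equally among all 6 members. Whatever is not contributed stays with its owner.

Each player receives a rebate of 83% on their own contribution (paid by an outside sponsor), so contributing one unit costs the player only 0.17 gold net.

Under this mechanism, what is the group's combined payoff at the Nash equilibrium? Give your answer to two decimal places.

543.60 gold

Under the mechanism each unit contributed yields (3.7/6) / 0.17 = 3.6275 back to its contributor per unit of net cost, which exceeds 1, making full contribution the dominant choice for everyone.
At the Nash equilibrium everyone contributes 20. Group total payoff = 6 × (20 × 0.83 + 3.7 × 20) = 543.60.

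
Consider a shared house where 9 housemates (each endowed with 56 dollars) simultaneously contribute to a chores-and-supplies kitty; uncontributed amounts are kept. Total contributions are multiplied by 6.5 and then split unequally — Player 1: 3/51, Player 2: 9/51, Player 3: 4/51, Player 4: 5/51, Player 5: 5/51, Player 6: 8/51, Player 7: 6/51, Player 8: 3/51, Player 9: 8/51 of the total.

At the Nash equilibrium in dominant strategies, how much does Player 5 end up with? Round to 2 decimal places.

A player with share s gets back 6.5·s per unit contributed, so full contribution is dominant for anyone with s > 1/6.5 = 0.1538 and zero contribution is dominant for anyone below.
Player 2, Player 6 and Player 9 clear that bar, contributing 56 each; the remaining 6 contribute 0. Total contributed: 168.
Player 5 keeps 56 and receives 6.5 × 168 × 5/51 = 107.06 from the chores-and-supplies kitty, for a payoff of 163.06.

163.06 dollars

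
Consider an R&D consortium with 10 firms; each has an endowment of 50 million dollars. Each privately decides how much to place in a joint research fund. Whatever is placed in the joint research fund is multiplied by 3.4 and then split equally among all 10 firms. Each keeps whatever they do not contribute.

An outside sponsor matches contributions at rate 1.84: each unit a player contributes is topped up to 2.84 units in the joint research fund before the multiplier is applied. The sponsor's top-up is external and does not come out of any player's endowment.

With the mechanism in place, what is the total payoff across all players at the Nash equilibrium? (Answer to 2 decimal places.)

The effective private return is 3.4 × 2.84 / 10 = 0.9656, which is still under 1, so the mechanism doesn't change anyone's dominant strategy: zero contribution.
At the Nash equilibrium no one contributes; group total payoff = 10 × 50 = 500.

500.00 million dollars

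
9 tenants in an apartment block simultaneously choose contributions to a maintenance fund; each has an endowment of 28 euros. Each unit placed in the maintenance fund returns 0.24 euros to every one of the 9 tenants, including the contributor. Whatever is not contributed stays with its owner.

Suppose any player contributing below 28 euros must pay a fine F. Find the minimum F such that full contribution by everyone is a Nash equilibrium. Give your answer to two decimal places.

21.28 euros

Given the others contribute fully, the best deviation is to contribute 0 (any partial contribution still incurs the fine and gives up units whose private return 0.24 is below 1).
Deviating from 28 to 0 saves 28 euros but forfeits the deviator's share of the drop in the maintenance fund: 0.24 × 28 = 6.72.
So the deviation gain is 28 − 6.72 = 21.28, and the fine must be at least 21.28 euros to wipe it out.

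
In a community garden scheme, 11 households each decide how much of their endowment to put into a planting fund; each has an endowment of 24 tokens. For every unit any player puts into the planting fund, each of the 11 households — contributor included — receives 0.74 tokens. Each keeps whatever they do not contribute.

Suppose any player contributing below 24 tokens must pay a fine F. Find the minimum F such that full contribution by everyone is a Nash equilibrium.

6.24 tokens

Given the others contribute fully, the best deviation is to contribute 0 (any partial contribution still incurs the fine and gives up units whose private return 0.74 is below 1).
Deviating from 24 to 0 saves 24 tokens but forfeits the deviator's share of the drop in the planting fund: 0.74 × 24 = 17.76.
So the deviation gain is 24 − 17.76 = 6.24, and the fine must be at least 6.24 tokens to wipe it out.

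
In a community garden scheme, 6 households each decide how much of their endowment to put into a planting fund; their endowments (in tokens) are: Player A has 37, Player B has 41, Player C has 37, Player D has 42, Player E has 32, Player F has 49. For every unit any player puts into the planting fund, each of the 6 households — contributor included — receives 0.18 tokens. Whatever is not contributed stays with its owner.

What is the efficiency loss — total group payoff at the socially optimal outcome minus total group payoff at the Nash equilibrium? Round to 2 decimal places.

The private return per contributed unit is 0.18 < 1 for everyone, so the Nash equilibrium is zero contribution and the group total is Σ E_j = 37 + 41 + 37 + 42 + 32 + 49 = 238.
Each contributed unit returns 1.080 to the group, so the social optimum is full contribution by everyone: group total = 1.080 × 238 = 257.04.
Efficiency loss = (1.080 − 1) × 238 = 19.04.

19.04 tokens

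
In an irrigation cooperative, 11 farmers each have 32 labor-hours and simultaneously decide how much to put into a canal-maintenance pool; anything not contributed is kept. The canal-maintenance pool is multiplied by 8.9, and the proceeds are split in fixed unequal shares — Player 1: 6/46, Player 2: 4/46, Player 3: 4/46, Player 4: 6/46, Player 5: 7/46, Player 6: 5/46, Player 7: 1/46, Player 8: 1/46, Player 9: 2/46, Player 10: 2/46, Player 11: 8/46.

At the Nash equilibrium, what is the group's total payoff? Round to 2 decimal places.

1363.20 labor-hours

For player j, contributing a unit is worthwhile iff 8.9 × (j's share) ≥ 1, i.e. iff j's share is at least 0.1124.
The shares above 0.1124 belong to Player 1, Player 4, Player 5 and Player 11, contributing 32 each; the remaining 7 contribute 0. Total contributed: 128.
The canal-maintenance pool pays out 8.9 × 128 = 1139.20 in total (split across the unequal shares, but the aggregate is all that matters for the group sum).
The 7 free-riders keep 32 each, adding 224. Group total = 224 + 1139.20 = 1363.20.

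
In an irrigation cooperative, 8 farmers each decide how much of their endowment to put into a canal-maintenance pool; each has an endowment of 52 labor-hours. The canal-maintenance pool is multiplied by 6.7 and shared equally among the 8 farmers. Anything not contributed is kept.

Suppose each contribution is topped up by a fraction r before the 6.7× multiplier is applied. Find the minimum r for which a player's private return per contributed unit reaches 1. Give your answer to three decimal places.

0.194

With matching at rate r, one contributed unit becomes (1 + r) in the canal-maintenance pool and returns 6.7 × (1 + r) / 8 to the contributor.
Setting this equal to 1: 1 + r = 8/6.7 = 1.1940.
So the minimum matching rate is r = 1.1940 − 1 = 0.194.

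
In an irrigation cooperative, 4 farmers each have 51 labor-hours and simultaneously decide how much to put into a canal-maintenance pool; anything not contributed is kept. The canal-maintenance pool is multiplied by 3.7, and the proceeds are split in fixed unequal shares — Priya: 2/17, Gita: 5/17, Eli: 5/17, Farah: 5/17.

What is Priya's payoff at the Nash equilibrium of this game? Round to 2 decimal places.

117.60 labor-hours

Player j's private return per contributed unit is 3.7 × (j's share). Contributing is weakly dominant for j when that share is at least 1/3.7 = 0.2703, and contributing 0 is dominant otherwise.
Gita, Eli and Farah are above the threshold, contributing 51 each; the remaining 1 contribute 0. Total contributed: 153.
Priya keeps 51 and receives 3.7 × 153 × 2/17 = 66.60 from the canal-maintenance pool, for a payoff of 117.60.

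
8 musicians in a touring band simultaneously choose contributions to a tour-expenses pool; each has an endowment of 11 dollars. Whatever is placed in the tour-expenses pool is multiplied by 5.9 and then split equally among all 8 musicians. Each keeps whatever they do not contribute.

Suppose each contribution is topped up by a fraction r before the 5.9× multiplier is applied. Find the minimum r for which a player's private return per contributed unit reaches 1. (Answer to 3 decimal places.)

0.356

With matching at rate r, one contributed unit becomes (1 + r) in the tour-expenses pool and returns 5.9 × (1 + r) / 8 to the contributor.
Setting this equal to 1: 1 + r = 8/5.9 = 1.3559.
So the minimum matching rate is r = 1.3559 − 1 = 0.356.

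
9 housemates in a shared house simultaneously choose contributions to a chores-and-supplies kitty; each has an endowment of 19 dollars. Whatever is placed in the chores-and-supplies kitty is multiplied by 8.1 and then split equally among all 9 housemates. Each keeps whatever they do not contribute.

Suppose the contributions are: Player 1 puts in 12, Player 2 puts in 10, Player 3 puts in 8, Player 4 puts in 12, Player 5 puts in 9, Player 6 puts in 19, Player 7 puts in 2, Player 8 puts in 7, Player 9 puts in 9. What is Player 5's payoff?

Total contributed: 12 + 10 + 8 + 12 + 9 + 19 + 2 + 7 + 9 = 88.
Each receives 8.1 × 88 / 9 = 79.20 from the chores-and-supplies kitty.
Player 5 keeps 19 − 9 = 10, so Player 5's payoff is 10 + 79.20 = 89.20.

89.20 dollars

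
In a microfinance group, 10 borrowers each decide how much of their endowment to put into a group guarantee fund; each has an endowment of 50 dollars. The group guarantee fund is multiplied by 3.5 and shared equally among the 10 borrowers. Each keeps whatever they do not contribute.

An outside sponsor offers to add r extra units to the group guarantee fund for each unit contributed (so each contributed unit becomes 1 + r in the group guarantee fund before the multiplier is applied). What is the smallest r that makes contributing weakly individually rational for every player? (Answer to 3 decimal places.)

1.857

With matching at rate r, one contributed unit becomes (1 + r) in the group guarantee fund and returns 3.5 × (1 + r) / 10 to the contributor.
Setting this equal to 1: 1 + r = 10/3.5 = 2.8571.
So the minimum matching rate is r = 2.8571 − 1 = 1.857.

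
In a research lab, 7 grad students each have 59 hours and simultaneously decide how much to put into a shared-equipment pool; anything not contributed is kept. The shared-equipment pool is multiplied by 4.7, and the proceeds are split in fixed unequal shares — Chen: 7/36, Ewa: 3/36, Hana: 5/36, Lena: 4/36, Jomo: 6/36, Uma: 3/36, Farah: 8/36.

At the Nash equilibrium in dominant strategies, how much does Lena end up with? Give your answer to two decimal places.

For player j, contributing a unit is worthwhile iff 4.7 × (j's share) ≥ 1, i.e. iff j's share is at least 0.2128.
The only share above 0.2128 is Farah's 8/36, contributing 59; the remaining 6 contribute 0. Total contributed: 59.
Lena keeps 59 and receives 4.7 × 59 × 4/36 = 30.81 from the shared-equipment pool, for a payoff of 89.81.

89.81 hours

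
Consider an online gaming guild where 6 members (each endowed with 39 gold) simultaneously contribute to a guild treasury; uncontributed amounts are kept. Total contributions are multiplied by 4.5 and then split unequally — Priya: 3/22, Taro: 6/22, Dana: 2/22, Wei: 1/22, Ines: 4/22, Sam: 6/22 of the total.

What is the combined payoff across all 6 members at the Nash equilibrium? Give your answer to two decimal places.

Each unit j contributes comes back to j as 4.5 × (j's share), so j prefers to contribute only if that share exceeds 1/4.5 = 0.2222; otherwise keeping the unit dominates.
The shares above 0.2222 belong to Taro and Sam, contributing 39 each; the remaining 4 contribute 0. Total contributed: 78.
The guild treasury pays out 4.5 × 78 = 351.00 in total (split across the unequal shares, but the aggregate is all that matters for the group sum).
The 4 free-riders keep 39 each, adding 156. Group total = 156 + 351.00 = 507.00.

507.00 gold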